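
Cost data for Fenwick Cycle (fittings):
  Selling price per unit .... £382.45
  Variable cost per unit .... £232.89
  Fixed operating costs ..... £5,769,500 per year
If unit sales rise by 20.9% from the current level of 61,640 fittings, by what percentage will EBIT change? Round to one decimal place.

At 61,640 units, contribution = 61,640 × £149.56 = £9,218,878.40.
Operating income = contribution − fixed costs = £9,218,878.40 − £5,769,500 = £3,449,378.40.
Degree of operating leverage = £9,218,878.40 / £3,449,378.40 = 2.6726.
Operating income changes by 2.6726 × +20.9% = +55.9%.

+55.9%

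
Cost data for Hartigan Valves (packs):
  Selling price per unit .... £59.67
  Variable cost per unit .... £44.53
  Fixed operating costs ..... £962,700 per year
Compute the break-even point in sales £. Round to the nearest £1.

CM per unit = £59.67 − £44.53 = £15.14; CM ratio = £15.14 / £59.67 = 0.2537.
Break-even sales = FC ÷ CM ratio = £962,700 × £59.67 / £15.14 = £3,794,208.

£3,794,208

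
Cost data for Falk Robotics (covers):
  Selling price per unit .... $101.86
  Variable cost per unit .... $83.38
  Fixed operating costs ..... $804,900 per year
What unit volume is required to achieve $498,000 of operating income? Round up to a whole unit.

70,504 covers

Unit CM = price − variable cost = $101.86 − $83.38 = $18.48.
Required volume = (fixed costs + target profit) ÷ CM = ($804,900 + $498,000) ÷ $18.48 = 70,503.25, so 70,504 covers.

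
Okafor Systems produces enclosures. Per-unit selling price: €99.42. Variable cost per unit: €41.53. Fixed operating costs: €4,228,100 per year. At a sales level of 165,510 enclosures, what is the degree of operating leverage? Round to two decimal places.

1.79

Contribution at this volume is 165,510 × €57.89 = €9,581,373.90.
EBIT = €9,581,373.90 − €4,228,100 = €5,353,273.90.
DOL = contribution ÷ EBIT = €9,581,373.90 ÷ €5,353,273.90 = 1.7898.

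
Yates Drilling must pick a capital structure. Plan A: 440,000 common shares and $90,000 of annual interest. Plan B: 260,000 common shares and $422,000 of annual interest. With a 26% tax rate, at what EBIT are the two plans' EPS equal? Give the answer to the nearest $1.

Set EPS_A = EPS_B: (EBIT − $90,000)(1 − 0.26) ÷ 440,000 = (EBIT − $422,000)(1 − 0.26) ÷ 260,000.
The (1 − t) factor cancels: (EBIT − 90,000) × 260,000 = (EBIT − 422,000) × 440,000.
Solving, EBIT = (422,000·440,000 − 90,000·260,000) / (440,000 − 260,000) = 162,280,000,000 / 180,000 = 901,555.56.

$901,556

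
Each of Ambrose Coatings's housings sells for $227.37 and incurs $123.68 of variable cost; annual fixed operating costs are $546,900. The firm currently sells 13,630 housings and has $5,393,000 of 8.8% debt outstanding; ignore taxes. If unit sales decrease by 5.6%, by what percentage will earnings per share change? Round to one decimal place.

Contribution at this volume is 13,630 × $103.69 = $1,413,294.70.
Subtracting fixed costs: EBIT = $1,413,294.70 − $546,900 = $866,394.70.
After interest of $474,584.00, pre-tax earnings = $391,810.70.
Degree of combined leverage = contribution ÷ (EBIT − I) = $1,413,294.70 ÷ $391,810.70 = 3.6071.
EPS therefore changes by 3.6071 × (-5.6%) = -20.2%.

-20.2%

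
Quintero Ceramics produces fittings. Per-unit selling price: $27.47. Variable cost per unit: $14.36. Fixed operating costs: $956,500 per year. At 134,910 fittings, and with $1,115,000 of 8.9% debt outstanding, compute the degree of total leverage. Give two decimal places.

2.48

At 134,910 units, contribution = 134,910 × $13.11 = $1,768,670.10.
Operating income = contribution − fixed costs = $1,768,670.10 − $956,500 = $812,170.10. Interest = $99,235.00.
DOL = $1,768,670.10 ÷ $812,170.10 = 2.1777; DFL = $812,170.10 ÷ $712,935.10 = 1.1392.
DCL = DOL × DFL = 2.1777 × 1.1392 = 2.4808.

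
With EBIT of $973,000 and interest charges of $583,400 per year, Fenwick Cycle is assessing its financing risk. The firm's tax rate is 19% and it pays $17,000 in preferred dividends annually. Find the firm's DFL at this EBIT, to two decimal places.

Annual interest charges come to $583,400.00.
Preferred dividends grossed up pre-tax: $17,000 / (1 − 0.19) = $20,987.65.
DFL = EBIT ÷ [EBIT − I − D_p/(1−t)] = $973,000 ÷ [$973,000 − $583,400.00 − $20,987.65] = $973,000 ÷ $368,612.35 = 2.6396.

2.64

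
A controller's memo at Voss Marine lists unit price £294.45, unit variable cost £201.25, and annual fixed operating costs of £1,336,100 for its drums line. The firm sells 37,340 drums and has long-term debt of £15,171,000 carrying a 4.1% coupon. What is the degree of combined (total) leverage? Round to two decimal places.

Total contribution margin = 37,340 × £93.20 = £3,480,088.00.
Subtracting fixed costs: EBIT = £3,480,088.00 − £1,336,100 = £2,143,988.00. Interest = £622,011.00, so EBIT − I = £1,521,977.00.
Degree of total leverage = total CM / (EBIT − interest) = £3,480,088.00 / £1,521,977.00 = 2.2866.

2.29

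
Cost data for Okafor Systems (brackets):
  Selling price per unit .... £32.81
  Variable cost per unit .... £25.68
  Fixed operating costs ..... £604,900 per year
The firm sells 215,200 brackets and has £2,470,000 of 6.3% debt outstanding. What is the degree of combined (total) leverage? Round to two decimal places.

1.98

At 215,200 units, contribution = 215,200 × £7.13 = £1,534,376.00.
EBIT = £1,534,376.00 − £604,900 = £929,476.00. Interest = £155,610.00, so EBIT − I = £773,866.00.
Degree of total leverage = total CM / (EBIT − interest) = £1,534,376.00 / £773,866.00 = 1.9827.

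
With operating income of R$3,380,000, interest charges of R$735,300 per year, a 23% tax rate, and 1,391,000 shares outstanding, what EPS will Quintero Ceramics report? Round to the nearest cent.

R$1.46

Interest = R$735,300.00, so EBT = R$3,380,000 − R$735,300.00 = R$2,644,700.00.
After tax at 23%: net income = R$2,644,700.00 × 0.77 = R$2,036,419.00.
Per share: R$2,036,419.00 / 1,391,000 shares = R$1.46.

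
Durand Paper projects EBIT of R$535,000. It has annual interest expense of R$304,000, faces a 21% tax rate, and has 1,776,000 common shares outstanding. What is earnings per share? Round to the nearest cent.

R$0.10

Pre-tax income = R$535,000 − R$304,000.00 = R$231,000.00.
Net income = R$231,000.00 × (1 − 0.21) = R$182,490.00.
EPS = R$182,490.00 ÷ 1,776,000 = R$0.10.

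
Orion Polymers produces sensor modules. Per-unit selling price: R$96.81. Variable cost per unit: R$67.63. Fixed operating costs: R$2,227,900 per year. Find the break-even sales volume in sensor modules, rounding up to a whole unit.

76,351 sensor modules

Unit CM = price − variable cost = R$96.81 − R$67.63 = R$29.18.
Break-even volume = fixed costs ÷ CM per unit = R$2,227,900 ÷ R$29.18 = 76,350.24, so 76,351 sensor modules.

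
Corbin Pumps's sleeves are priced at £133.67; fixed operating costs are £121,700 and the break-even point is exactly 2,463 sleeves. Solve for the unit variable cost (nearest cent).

At break-even, FC = Q × (P − VC), so P − VC = £121,700 ÷ 2,463 = £49.4113.
Hence VC = price − CM = £133.67 − £49.4113 = £84.26.

£84.26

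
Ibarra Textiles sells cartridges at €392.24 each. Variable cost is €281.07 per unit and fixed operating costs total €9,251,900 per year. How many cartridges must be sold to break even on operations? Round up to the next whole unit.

Unit CM = price − variable cost = €392.24 − €281.07 = €111.17.
Units to break even: €9,251,900 ÷ €111.17 = 83,222.99, rounded up to 83,223.

83,223 cartridges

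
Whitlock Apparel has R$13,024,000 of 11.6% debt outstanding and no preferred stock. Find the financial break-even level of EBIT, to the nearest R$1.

R$1,510,784

Annual interest = 11.6% × R$13,024,000 = R$1,510,784.00.
With no preferred dividends, EPS = 0 when EBIT exactly covers interest, so the financial break-even EBIT is R$1,510,784.00.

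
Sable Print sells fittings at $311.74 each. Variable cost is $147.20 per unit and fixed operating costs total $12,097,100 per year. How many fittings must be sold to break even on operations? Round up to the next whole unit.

73,521 fittings

Contribution margin per unit = $311.74 − $147.20 = $164.54.
Units to break even: $12,097,100 ÷ $164.54 = 73,520.72, rounded up to 73,521.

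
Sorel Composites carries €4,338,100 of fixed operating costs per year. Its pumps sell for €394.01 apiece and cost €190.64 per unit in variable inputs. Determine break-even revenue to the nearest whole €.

€8,404,655

CM per unit = €394.01 − €190.64 = €203.37; CM ratio = €203.37 / €394.01 = 0.5162.
Break-even revenue = fixed costs × price ÷ CM = €4,338,100 × €394.01 ÷ €203.37 = €8,404,655.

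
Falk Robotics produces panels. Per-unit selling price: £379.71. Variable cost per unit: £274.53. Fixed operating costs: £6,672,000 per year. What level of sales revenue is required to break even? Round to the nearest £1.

£24,086,567

CM per unit = £379.71 − £274.53 = £105.18; CM ratio = £105.18 / £379.71 = 0.2770.
Break-even revenue = fixed costs × price ÷ CM = £6,672,000 × £379.71 ÷ £105.18 = £24,086,567.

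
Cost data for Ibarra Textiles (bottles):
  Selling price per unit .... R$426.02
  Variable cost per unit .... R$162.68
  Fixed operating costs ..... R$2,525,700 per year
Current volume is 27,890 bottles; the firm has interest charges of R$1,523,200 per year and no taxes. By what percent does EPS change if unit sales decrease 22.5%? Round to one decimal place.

Contribution at this volume is 27,890 × R$263.34 = R$7,344,552.60.
Operating income = contribution − fixed costs = R$7,344,552.60 − R$2,525,700 = R$4,818,852.60.
After interest of R$1,523,200.00, pre-tax earnings = R$3,295,652.60.
DCL = total CM / (EBIT − I) = R$7,344,552.60 / R$3,295,652.60 = 2.2286.
EPS therefore changes by 2.2286 × (-22.5%) = -50.1%.

-50.1%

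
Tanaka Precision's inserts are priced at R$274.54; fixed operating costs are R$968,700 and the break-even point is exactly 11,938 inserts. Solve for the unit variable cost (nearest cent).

Contribution per unit must be FC / Q = R$968,700 / 11,938 = R$81.1442.
Hence VC = price − CM = R$274.54 − R$81.1442 = R$193.40.

R$193.40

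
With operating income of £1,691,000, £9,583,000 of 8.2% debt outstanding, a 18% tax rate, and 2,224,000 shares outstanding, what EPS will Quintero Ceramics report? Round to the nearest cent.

£0.33

Pre-tax income = £1,691,000 − £785,806.00 = £905,194.00.
After tax at 18%: net income = £905,194.00 × 0.82 = £742,259.08.
Per share: £742,259.08 / 2,224,000 shares = £0.33.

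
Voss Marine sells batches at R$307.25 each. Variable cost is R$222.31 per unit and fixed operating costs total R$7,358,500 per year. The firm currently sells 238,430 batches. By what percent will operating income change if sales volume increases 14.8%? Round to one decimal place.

Contribution at this volume is 238,430 × R$84.94 = R$20,252,244.20.
EBIT = R$20,252,244.20 − R$7,358,500 = R$12,893,744.20.
Degree of operating leverage = R$20,252,244.20 / R$12,893,744.20 = 1.5707.
Operating income changes by 1.5707 × +14.8% = +23.2%.

+23.2%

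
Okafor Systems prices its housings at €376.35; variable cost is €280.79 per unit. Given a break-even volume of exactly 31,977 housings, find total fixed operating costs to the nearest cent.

Each unit contributes €376.35 − €280.79 = €95.56.
Since BE = FC / CM, FC = 31,977 × €95.56 = €3,055,722.12.

€3,055,722.12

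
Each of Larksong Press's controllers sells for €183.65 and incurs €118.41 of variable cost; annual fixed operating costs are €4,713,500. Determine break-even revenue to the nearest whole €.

Contribution margin per unit = €183.65 − €118.41 = €65.24, a CM ratio of €65.24 ÷ €183.65 = 0.3552.
Break-even sales = FC ÷ CM ratio = €4,713,500 × €183.65 / €65.24 = €13,268,459.

€13,268,459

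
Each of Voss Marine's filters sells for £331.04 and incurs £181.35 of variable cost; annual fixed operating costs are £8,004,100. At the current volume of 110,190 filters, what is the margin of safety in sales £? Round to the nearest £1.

Unit CM = price − variable cost = £331.04 − £181.35 = £149.69. Break-even units = £8,004,100 ÷ £149.69 = 53,471.17; break-even revenue = 53,471.17 × £331.04 = £17,701,097.36.
Actual sales revenue = 110,190 × £331.04 = £36,477,297.60.
Margin of safety = £36,477,297.60 − £17,701,097.36 = £18,776,200.

£18,776,200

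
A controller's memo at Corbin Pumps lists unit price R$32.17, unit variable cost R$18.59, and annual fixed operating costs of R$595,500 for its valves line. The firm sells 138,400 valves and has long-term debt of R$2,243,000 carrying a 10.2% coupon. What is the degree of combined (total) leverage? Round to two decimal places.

1.78

At 138,400 units, contribution = 138,400 × R$13.58 = R$1,879,472.00.
Subtracting fixed costs: EBIT = R$1,879,472.00 − R$595,500 = R$1,283,972.00. Interest = R$228,786.00, so EBIT − I = R$1,055,186.00.
Degree of total leverage = total CM / (EBIT − interest) = R$1,879,472.00 / R$1,055,186.00 = 1.7812.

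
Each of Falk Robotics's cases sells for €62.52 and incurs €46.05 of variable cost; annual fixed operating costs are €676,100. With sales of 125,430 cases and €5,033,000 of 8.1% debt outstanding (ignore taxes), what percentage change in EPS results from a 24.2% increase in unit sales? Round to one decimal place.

+50.9%

Contribution at this volume is 125,430 × €16.47 = €2,065,832.10.
EBIT = €2,065,832.10 − €676,100 = €1,389,732.10.
Interest = €407,673.00, so EBIT − I = €982,059.10.
Degree of combined leverage = contribution ÷ (EBIT − I) = €2,065,832.10 ÷ €982,059.10 = 2.1036.
EPS therefore changes by 2.1036 × (+24.2%) = +50.9%.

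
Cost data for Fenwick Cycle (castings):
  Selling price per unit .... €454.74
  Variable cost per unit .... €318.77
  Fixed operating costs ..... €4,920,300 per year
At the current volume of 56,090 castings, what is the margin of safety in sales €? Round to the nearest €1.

Unit CM = price − variable cost = €454.74 − €318.77 = €135.97. Break-even units = €4,920,300 ÷ €135.97 = 36,186.66; break-even revenue = 36,186.66 × €454.74 = €16,455,521.23.
Current sales = 56,090 × €454.74 = €25,506,366.60.
Margin of safety = €25,506,366.60 − €16,455,521.23 = €9,050,845.

€9,050,845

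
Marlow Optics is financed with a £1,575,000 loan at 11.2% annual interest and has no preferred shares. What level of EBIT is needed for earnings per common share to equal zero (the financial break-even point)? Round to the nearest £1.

£176,400

Annual interest = 11.2% × £1,575,000 = £176,400.00.
With no preferred dividends, EPS = 0 when EBIT exactly covers interest, so the financial break-even EBIT is £176,400.00.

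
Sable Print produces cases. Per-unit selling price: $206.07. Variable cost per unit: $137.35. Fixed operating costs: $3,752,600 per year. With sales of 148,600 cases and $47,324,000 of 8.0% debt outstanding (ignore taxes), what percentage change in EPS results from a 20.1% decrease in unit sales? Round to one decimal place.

At 148,600 units, contribution = 148,600 × $68.72 = $10,211,792.00.
Subtracting fixed costs: EBIT = $10,211,792.00 − $3,752,600 = $6,459,192.00.
After interest of $3,785,920.00, pre-tax earnings = $2,673,272.00.
DCL = total CM / (EBIT − I) = $10,211,792.00 / $2,673,272.00 = 3.8200.
%ΔEPS = DCL × %ΔSales = 3.8200 × -20.1% = -76.8%.

-76.8%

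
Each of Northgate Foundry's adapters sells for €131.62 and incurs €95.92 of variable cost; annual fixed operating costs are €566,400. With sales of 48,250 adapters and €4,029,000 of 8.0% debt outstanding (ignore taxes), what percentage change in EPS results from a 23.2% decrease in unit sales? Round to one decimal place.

Contribution at this volume is 48,250 × €35.70 = €1,722,525.00.
Operating income = contribution − fixed costs = €1,722,525.00 − €566,400 = €1,156,125.00.
After interest of €322,320.00, pre-tax earnings = €833,805.00.
Degree of combined leverage = contribution ÷ (EBIT − I) = €1,722,525.00 ÷ €833,805.00 = 2.0659.
%ΔEPS = DCL × %ΔSales = 2.0659 × -23.2% = -47.9%.

-47.9%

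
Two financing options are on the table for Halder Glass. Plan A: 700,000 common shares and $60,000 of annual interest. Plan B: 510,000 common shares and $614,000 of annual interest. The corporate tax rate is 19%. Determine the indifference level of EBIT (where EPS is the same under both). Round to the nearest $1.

$2,101,053

Set EPS_A = EPS_B: (EBIT − $60,000)(1 − 0.19) ÷ 700,000 = (EBIT − $614,000)(1 − 0.19) ÷ 510,000.
The (1 − t) factor cancels: (EBIT − 60,000) × 510,000 = (EBIT − 614,000) × 700,000.
EBIT × (700,000 − 510,000) = 614,000 × 700,000 − 60,000 × 510,000 = 399,200,000,000, so EBIT = 399,200,000,000 ÷ 190,000 = 2,101,052.63.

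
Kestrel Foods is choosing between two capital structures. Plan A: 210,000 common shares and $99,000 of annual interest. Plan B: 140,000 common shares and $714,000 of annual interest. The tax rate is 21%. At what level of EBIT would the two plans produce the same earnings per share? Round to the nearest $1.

At indifference, (EBIT − 99,000)(1 − t)/210,000 = (EBIT − 714,000)(1 − t)/140,000.
The (1 − t) factor cancels: (EBIT − 99,000) × 140,000 = (EBIT − 714,000) × 210,000.
Solving, EBIT = (714,000·210,000 − 99,000·140,000) / (210,000 − 140,000) = 136,080,000,000 / 70,000 = 1,944,000.00.

$1,944,000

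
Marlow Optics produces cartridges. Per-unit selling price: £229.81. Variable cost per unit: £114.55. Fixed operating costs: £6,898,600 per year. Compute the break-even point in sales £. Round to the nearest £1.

CM per unit = £229.81 − £114.55 = £115.26; CM ratio = £115.26 / £229.81 = 0.5015.
Break-even sales = FC ÷ CM ratio = £6,898,600 × £229.81 / £115.26 = £13,754,705.

£13,754,705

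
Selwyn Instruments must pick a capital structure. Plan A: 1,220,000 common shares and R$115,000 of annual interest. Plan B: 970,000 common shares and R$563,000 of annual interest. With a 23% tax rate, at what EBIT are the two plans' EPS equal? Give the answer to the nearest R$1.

At indifference, (EBIT − 115,000)(1 − t)/1,220,000 = (EBIT − 563,000)(1 − t)/970,000.
Cancelling (1 − t) and cross-multiplying: 970,000·(EBIT − 115,000) = 1,220,000·(EBIT − 563,000).
EBIT × (1,220,000 − 970,000) = 563,000 × 1,220,000 − 115,000 × 970,000 = 575,310,000,000, so EBIT = 575,310,000,000 ÷ 250,000 = 2,301,240.00.

R$2,301,240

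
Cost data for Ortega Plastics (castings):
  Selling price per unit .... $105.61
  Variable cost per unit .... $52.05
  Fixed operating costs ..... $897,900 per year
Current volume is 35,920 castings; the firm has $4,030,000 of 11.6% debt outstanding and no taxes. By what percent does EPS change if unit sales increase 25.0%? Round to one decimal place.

+86.1%

Contribution at this volume is 35,920 × $53.56 = $1,923,875.20.
Operating income = contribution − fixed costs = $1,923,875.20 − $897,900 = $1,025,975.20.
After interest of $467,480.00, pre-tax earnings = $558,495.20.
DCL = total CM / (EBIT − I) = $1,923,875.20 / $558,495.20 = 3.4447.
%ΔEPS = DCL × %ΔSales = 3.4447 × +25.0% = +86.1%.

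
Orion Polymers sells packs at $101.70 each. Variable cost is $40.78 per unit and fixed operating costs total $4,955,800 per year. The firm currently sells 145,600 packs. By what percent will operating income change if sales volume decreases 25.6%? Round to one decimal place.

-58.0%

Contribution at this volume is 145,600 × $60.92 = $8,869,952.00.
EBIT = $8,869,952.00 − $4,955,800 = $3,914,152.00.
So DOL = total CM / EBIT = $8,869,952.00 / $3,914,152.00 = 2.2661.
%ΔEBIT = DOL × %ΔSales = 2.2661 × -25.6% = -58.0%.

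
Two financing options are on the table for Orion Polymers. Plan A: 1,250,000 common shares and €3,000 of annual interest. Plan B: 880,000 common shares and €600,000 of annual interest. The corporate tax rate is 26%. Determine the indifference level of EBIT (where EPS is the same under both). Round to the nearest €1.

Set EPS_A = EPS_B: (EBIT − €3,000)(1 − 0.26) ÷ 1,250,000 = (EBIT − €600,000)(1 − 0.26) ÷ 880,000.
The (1 − t) factor cancels: (EBIT − 3,000) × 880,000 = (EBIT − 600,000) × 1,250,000.
Solving, EBIT = (600,000·1,250,000 − 3,000·880,000) / (1,250,000 − 880,000) = 747,360,000,000 / 370,000 = 2,019,891.89.

€2,019,892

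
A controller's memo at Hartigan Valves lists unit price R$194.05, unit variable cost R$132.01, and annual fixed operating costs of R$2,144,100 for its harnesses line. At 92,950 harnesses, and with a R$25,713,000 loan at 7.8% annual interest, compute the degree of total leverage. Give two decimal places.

3.57

At 92,950 units, contribution = 92,950 × R$62.04 = R$5,766,618.00.
Subtracting fixed costs: EBIT = R$5,766,618.00 − R$2,144,100 = R$3,622,518.00. Interest = R$2,005,614.00, so EBIT − I = R$1,616,904.00.
Degree of total leverage = total CM / (EBIT − interest) = R$5,766,618.00 / R$1,616,904.00 = 3.5665.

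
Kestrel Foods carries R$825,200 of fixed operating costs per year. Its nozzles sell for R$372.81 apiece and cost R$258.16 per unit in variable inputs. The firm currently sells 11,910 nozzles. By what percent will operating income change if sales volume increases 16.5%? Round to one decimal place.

At 11,910 units, contribution = 11,910 × R$114.65 = R$1,365,481.50.
EBIT = R$1,365,481.50 − R$825,200 = R$540,281.50.
DOL = contribution ÷ EBIT = R$1,365,481.50 ÷ R$540,281.50 = 2.5274.
%ΔEBIT = DOL × %ΔSales = 2.5274 × +16.5% = +41.7%.

+41.7%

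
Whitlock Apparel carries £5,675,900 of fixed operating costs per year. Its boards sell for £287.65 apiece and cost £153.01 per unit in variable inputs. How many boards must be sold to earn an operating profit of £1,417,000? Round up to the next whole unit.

Contribution margin per unit = £287.65 − £153.01 = £134.64.
Required volume = (fixed costs + target profit) ÷ CM = (£5,675,900 + £1,417,000) ÷ £134.64 = 52,680.48, so 52,681 boards.

52,681 boards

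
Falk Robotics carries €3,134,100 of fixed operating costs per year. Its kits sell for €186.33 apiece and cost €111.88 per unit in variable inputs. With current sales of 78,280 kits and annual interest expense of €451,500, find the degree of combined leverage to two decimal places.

Total contribution margin = 78,280 × €74.45 = €5,827,946.00.
Subtracting fixed costs: EBIT = €5,827,946.00 − €3,134,100 = €2,693,846.00. Interest = €451,500.00.
DOL = €5,827,946.00 ÷ €2,693,846.00 = 2.1634; DFL = €2,693,846.00 ÷ €2,242,346.00 = 1.2014.
DCL = DOL × DFL = 2.1634 × 1.2014 = 2.5991.

2.60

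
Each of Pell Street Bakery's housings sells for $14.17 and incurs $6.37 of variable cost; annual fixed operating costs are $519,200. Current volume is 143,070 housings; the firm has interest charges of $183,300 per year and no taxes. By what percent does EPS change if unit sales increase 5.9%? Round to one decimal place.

+15.9%

Total contribution margin = 143,070 × $7.80 = $1,115,946.00.
EBIT = $1,115,946.00 − $519,200 = $596,746.00.
After interest of $183,300.00, pre-tax earnings = $413,446.00.
DCL = total CM / (EBIT − I) = $1,115,946.00 / $413,446.00 = 2.6991.
EPS therefore changes by 2.6991 × (+5.9%) = +15.9%.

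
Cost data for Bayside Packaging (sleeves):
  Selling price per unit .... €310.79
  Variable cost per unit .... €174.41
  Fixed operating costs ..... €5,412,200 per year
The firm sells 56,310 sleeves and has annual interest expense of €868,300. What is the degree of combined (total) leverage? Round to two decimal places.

5.49

At 56,310 units, contribution = 56,310 × €136.38 = €7,679,557.80.
Operating income = contribution − fixed costs = €7,679,557.80 − €5,412,200 = €2,267,357.80. Interest = €868,300.00.
DOL = €7,679,557.80 ÷ €2,267,357.80 = 3.3870; DFL = €2,267,357.80 ÷ €1,399,057.80 = 1.6206.
DCL = DOL × DFL = 3.3870 × 1.6206 = 5.4890.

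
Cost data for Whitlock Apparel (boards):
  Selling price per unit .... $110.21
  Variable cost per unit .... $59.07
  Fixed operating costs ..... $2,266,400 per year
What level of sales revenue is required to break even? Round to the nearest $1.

CM per unit = $110.21 − $59.07 = $51.14; CM ratio = $51.14 / $110.21 = 0.4640.
Break-even revenue = fixed costs × price ÷ CM = $2,266,400 × $110.21 ÷ $51.14 = $4,884,238.

$4,884,238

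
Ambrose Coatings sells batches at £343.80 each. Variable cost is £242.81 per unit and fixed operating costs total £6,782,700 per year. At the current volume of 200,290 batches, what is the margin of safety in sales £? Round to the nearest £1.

£45,769,374

Unit CM = price − variable cost = £343.80 − £242.81 = £100.99. Break-even units = £6,782,700 ÷ £100.99 = 67,162.10; break-even revenue = 67,162.10 × £343.80 = £23,090,328.35.
Current sales = 200,290 × £343.80 = £68,859,702.00.
Margin of safety = £68,859,702.00 − £23,090,328.35 = £45,769,374.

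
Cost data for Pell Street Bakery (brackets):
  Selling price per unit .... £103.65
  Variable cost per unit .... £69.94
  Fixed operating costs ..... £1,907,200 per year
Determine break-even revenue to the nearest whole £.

CM per unit = £103.65 − £69.94 = £33.71; CM ratio = £33.71 / £103.65 = 0.3252.
Break-even sales = FC ÷ CM ratio = £1,907,200 × £103.65 / £33.71 = £5,864,173.

£5,864,173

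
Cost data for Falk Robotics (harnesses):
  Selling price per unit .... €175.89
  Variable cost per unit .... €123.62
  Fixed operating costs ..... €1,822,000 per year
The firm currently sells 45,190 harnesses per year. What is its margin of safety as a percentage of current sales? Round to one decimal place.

Contribution margin per unit = €175.89 − €123.62 = €52.27. Break-even units = €1,822,000 ÷ €52.27 = 34,857.47; break-even revenue = 34,857.47 × €175.89 = €6,131,080.54.
Actual sales revenue = 45,190 × €175.89 = €7,948,469.10.
Margin of safety = (€7,948,469.10 − €6,131,080.54) ÷ €7,948,469.10 = 22.9%.

22.9%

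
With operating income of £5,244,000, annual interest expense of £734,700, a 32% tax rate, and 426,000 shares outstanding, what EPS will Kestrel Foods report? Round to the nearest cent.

£7.20

Pre-tax income = £5,244,000 − £734,700.00 = £4,509,300.00.
Net income = £4,509,300.00 × (1 − 0.32) = £3,066,324.00.
Per share: £3,066,324.00 / 426,000 shares = £7.20.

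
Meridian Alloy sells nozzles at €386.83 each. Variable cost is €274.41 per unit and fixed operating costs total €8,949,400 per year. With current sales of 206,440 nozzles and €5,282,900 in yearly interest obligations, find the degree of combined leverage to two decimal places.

Total contribution margin = 206,440 × €112.42 = €23,207,984.80.
EBIT = €23,207,984.80 − €8,949,400 = €14,258,584.80. Interest = €5,282,900.00, so EBIT − I = €8,975,684.80.
Degree of total leverage = total CM / (EBIT − interest) = €23,207,984.80 / €8,975,684.80 = 2.5857.

2.59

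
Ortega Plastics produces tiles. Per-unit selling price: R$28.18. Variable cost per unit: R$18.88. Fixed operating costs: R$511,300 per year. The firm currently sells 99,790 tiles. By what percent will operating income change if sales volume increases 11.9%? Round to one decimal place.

+26.5%

At 99,790 units, contribution = 99,790 × R$9.30 = R$928,047.00.
Subtracting fixed costs: EBIT = R$928,047.00 − R$511,300 = R$416,747.00.
So DOL = total CM / EBIT = R$928,047.00 / R$416,747.00 = 2.2269.
Operating income changes by 2.2269 × +11.9% = +26.5%.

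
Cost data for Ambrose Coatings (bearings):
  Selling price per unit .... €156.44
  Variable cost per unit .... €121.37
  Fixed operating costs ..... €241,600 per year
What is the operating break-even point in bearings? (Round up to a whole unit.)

6,890 bearings

Contribution margin per unit = €156.44 − €121.37 = €35.07.
Units to break even: €241,600 ÷ €35.07 = 6,889.08, rounded up to 6,890.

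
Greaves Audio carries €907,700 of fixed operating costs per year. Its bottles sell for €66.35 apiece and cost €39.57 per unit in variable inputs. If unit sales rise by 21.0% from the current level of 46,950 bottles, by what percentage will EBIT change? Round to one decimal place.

At 46,950 units, contribution = 46,950 × €26.78 = €1,257,321.00.
EBIT = €1,257,321.00 − €907,700 = €349,621.00.
Degree of operating leverage = €1,257,321.00 / €349,621.00 = 3.5962.
%ΔEBIT = DOL × %ΔSales = 3.5962 × +21.0% = +75.5%.

+75.5%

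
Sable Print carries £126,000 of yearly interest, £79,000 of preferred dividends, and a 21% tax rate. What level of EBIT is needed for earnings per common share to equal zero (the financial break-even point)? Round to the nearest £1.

Preferred dividends are paid after tax, so their pre-tax equivalent is £79,000 ÷ (1 − 0.21) = £100,000.00.
EPS = 0 when EBIT covers interest plus the pre-tax preferred burden: £126,000 + £100,000.00 = £226,000.00.

£226,000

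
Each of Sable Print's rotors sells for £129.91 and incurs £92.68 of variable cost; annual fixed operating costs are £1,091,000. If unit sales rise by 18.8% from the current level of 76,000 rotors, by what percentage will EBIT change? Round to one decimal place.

+30.6%

Total contribution margin = 76,000 × £37.23 = £2,829,480.00.
EBIT = £2,829,480.00 − £1,091,000 = £1,738,480.00.
Degree of operating leverage = £2,829,480.00 / £1,738,480.00 = 1.6276.
%ΔEBIT = DOL × %ΔSales = 1.6276 × +18.8% = +30.6%.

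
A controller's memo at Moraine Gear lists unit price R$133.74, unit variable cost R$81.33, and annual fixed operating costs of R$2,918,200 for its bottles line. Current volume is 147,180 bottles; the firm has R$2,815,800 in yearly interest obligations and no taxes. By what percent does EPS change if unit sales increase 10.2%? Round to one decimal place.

+39.7%

Contribution at this volume is 147,180 × R$52.41 = R$7,713,703.80.
EBIT = R$7,713,703.80 − R$2,918,200 = R$4,795,503.80.
Interest = R$2,815,800.00, so EBIT − I = R$1,979,703.80.
DCL = total CM / (EBIT − I) = R$7,713,703.80 / R$1,979,703.80 = 3.8964.
EPS therefore changes by 3.8964 × (+10.2%) = +39.7%.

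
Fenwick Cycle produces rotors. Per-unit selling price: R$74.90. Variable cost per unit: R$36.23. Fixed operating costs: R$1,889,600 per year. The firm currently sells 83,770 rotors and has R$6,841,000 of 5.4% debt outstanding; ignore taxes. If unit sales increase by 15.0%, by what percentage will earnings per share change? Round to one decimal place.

At 83,770 units, contribution = 83,770 × R$38.67 = R$3,239,385.90.
EBIT = R$3,239,385.90 − R$1,889,600 = R$1,349,785.90.
After interest of R$369,414.00, pre-tax earnings = R$980,371.90.
Degree of combined leverage = contribution ÷ (EBIT − I) = R$3,239,385.90 ÷ R$980,371.90 = 3.3042.
%ΔEPS = DCL × %ΔSales = 3.3042 × +15.0% = +49.6%.

+49.6%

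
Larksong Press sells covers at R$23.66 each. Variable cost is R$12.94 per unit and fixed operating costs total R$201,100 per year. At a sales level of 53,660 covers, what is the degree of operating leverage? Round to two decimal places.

Contribution at this volume is 53,660 × R$10.72 = R$575,235.20.
Subtracting fixed costs: EBIT = R$575,235.20 − R$201,100 = R$374,135.20.
Degree of operating leverage = R$575,235.20 / R$374,135.20 = 1.5375.

1.54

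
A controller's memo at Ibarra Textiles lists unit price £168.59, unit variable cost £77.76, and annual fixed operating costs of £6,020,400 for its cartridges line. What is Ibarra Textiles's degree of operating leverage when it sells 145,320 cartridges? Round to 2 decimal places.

Contribution at this volume is 145,320 × £90.83 = £13,199,415.60.
Subtracting fixed costs: EBIT = £13,199,415.60 − £6,020,400 = £7,179,015.60.
DOL = contribution ÷ EBIT = £13,199,415.60 ÷ £7,179,015.60 = 1.8386.

1.84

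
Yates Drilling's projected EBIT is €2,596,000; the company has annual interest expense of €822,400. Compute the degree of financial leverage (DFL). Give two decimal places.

1.46

Interest = €822,400.00.
DFL = EBIT ÷ (EBIT − I) = €2,596,000 ÷ (€2,596,000 − €822,400.00) = €2,596,000 ÷ €1,773,600.00 = 1.4637.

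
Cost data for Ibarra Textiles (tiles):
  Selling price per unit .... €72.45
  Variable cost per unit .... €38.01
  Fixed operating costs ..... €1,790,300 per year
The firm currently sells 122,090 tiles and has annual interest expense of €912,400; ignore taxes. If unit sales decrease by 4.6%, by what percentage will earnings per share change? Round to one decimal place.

At 122,090 units, contribution = 122,090 × €34.44 = €4,204,779.60.
EBIT = €4,204,779.60 − €1,790,300 = €2,414,479.60.
After interest of €912,400.00, pre-tax earnings = €1,502,079.60.
DCL = total CM / (EBIT − I) = €4,204,779.60 / €1,502,079.60 = 2.7993.
EPS therefore changes by 2.7993 × (-4.6%) = -12.9%.

-12.9%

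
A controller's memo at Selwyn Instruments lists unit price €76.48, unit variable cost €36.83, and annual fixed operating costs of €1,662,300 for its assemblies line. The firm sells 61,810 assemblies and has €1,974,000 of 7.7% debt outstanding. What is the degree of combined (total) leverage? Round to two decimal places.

3.85

Total contribution margin = 61,810 × €39.65 = €2,450,766.50.
Operating income = contribution − fixed costs = €2,450,766.50 − €1,662,300 = €788,466.50. Interest = €151,998.00.
DOL = €2,450,766.50 ÷ €788,466.50 = 3.1083; DFL = €788,466.50 ÷ €636,468.50 = 1.2388.
DCL = DOL × DFL = 3.1083 × 1.2388 = 3.8506.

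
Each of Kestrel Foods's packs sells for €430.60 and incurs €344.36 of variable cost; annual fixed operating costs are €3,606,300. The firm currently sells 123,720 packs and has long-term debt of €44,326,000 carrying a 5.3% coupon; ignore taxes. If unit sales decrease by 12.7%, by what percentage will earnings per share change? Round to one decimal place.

Total contribution margin = 123,720 × €86.24 = €10,669,612.80.
Operating income = contribution − fixed costs = €10,669,612.80 − €3,606,300 = €7,063,312.80.
After interest of €2,349,278.00, pre-tax earnings = €4,714,034.80.
Degree of combined leverage = contribution ÷ (EBIT − I) = €10,669,612.80 ÷ €4,714,034.80 = 2.2634.
%ΔEPS = DCL × %ΔSales = 2.2634 × -12.7% = -28.7%.

-28.7%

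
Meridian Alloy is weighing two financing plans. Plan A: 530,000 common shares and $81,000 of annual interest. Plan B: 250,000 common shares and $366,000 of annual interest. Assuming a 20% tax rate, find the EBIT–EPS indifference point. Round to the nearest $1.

$620,464

At indifference, (EBIT − 81,000)(1 − t)/530,000 = (EBIT − 366,000)(1 − t)/250,000.
The (1 − t) factor cancels: (EBIT − 81,000) × 250,000 = (EBIT − 366,000) × 530,000.
EBIT × (530,000 − 250,000) = 366,000 × 530,000 − 81,000 × 250,000 = 173,730,000,000, so EBIT = 173,730,000,000 ÷ 280,000 = 620,464.29.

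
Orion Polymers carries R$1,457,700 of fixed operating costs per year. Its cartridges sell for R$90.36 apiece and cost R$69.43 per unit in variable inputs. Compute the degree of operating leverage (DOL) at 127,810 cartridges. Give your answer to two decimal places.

2.20

At 127,810 units, contribution = 127,810 × R$20.93 = R$2,675,063.30.
EBIT = R$2,675,063.30 − R$1,457,700 = R$1,217,363.30.
Degree of operating leverage = R$2,675,063.30 / R$1,217,363.30 = 2.1974.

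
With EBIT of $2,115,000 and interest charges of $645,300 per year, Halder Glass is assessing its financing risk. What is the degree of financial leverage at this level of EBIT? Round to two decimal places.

Annual interest charges come to $645,300.00.
DFL = EBIT ÷ (EBIT − I) = $2,115,000 ÷ ($2,115,000 − $645,300.00) = $2,115,000 ÷ $1,469,700.00 = 1.4391.

1.44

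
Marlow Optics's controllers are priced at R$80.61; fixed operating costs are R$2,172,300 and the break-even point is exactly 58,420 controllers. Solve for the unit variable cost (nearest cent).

Contribution per unit must be FC / Q = R$2,172,300 / 58,420 = R$37.1842.
Hence VC = price − CM = R$80.61 − R$37.1842 = R$43.43.

R$43.43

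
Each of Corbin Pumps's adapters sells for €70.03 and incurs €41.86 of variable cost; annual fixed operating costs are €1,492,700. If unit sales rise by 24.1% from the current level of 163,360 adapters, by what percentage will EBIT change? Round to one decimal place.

+35.7%

Total contribution margin = 163,360 × €28.17 = €4,601,851.20.
EBIT = €4,601,851.20 − €1,492,700 = €3,109,151.20.
So DOL = total CM / EBIT = €4,601,851.20 / €3,109,151.20 = 1.4801.
Operating income changes by 1.4801 × +24.1% = +35.7%.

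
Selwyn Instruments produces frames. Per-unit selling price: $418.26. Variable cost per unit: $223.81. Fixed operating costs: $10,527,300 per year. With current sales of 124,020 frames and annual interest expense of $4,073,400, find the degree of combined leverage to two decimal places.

Total contribution margin = 124,020 × $194.45 = $24,115,689.00.
Subtracting fixed costs: EBIT = $24,115,689.00 − $10,527,300 = $13,588,389.00. Interest = $4,073,400.00, so EBIT − I = $9,514,989.00.
DCL = contribution ÷ (EBIT − I) = $24,115,689.00 ÷ $9,514,989.00 = 2.5345.

2.53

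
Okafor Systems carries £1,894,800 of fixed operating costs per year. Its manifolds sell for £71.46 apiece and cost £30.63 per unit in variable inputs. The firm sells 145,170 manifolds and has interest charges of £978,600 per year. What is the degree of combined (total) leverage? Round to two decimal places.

Contribution at this volume is 145,170 × £40.83 = £5,927,291.10.
Operating income = contribution − fixed costs = £5,927,291.10 − £1,894,800 = £4,032,491.10. Interest = £978,600.00, so EBIT − I = £3,053,891.10.
DCL = contribution ÷ (EBIT − I) = £5,927,291.10 ÷ £3,053,891.10 = 1.9409.

1.94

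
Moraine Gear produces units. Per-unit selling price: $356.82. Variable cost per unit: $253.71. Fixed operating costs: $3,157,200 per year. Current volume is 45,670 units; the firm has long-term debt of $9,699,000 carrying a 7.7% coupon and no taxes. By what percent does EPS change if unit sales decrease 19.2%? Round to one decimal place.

At 45,670 units, contribution = 45,670 × $103.11 = $4,709,033.70.
Operating income = contribution − fixed costs = $4,709,033.70 − $3,157,200 = $1,551,833.70.
After interest of $746,823.00, pre-tax earnings = $805,010.70.
DCL = total CM / (EBIT − I) = $4,709,033.70 / $805,010.70 = 5.8497.
EPS therefore changes by 5.8497 × (-19.2%) = -112.3%.

-112.3%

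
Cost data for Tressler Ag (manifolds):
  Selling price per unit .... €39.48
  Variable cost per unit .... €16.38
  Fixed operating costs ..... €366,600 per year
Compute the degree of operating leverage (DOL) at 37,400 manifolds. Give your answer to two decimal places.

1.74

Contribution at this volume is 37,400 × €23.10 = €863,940.00.
EBIT = €863,940.00 − €366,600 = €497,340.00.
DOL = contribution ÷ EBIT = €863,940.00 ÷ €497,340.00 = 1.7371.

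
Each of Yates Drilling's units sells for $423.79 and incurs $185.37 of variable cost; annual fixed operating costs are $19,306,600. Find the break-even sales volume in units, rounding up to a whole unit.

Unit CM = price − variable cost = $423.79 − $185.37 = $238.42.
Break-even volume = fixed costs ÷ CM per unit = $19,306,600 ÷ $238.42 = 80,977.27, so 80,978 units.

80,978 units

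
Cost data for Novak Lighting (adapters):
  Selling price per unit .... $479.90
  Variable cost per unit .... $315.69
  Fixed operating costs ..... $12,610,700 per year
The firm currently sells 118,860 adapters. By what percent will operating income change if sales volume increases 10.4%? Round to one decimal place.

+29.4%

At 118,860 units, contribution = 118,860 × $164.21 = $19,518,000.60.
EBIT = $19,518,000.60 − $12,610,700 = $6,907,300.60.
DOL = contribution ÷ EBIT = $19,518,000.60 ÷ $6,907,300.60 = 2.8257.
%ΔEBIT = DOL × %ΔSales = 2.8257 × +10.4% = +29.4%.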